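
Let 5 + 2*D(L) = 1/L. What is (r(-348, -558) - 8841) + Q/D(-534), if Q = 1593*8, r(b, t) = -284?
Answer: -37983467/2671 ≈ -14221.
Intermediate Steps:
Q = 12744
D(L) = -5/2 + 1/(2*L)
(r(-348, -558) - 8841) + Q/D(-534) = (-284 - 8841) + 12744/(((1/2)*(1 - 5*(-534))/(-534))) = -9125 + 12744/(((1/2)*(-1/534)*(1 + 2670))) = -9125 + 12744/(((1/2)*(-1/534)*2671)) = -9125 + 12744/(-2671/1068) = -9125 + 12744*(-1068/2671) = -9125 - 13610592/2671 = -37983467/2671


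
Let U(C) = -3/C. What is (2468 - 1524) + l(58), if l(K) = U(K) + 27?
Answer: 56315/58 ≈ 970.95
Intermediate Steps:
l(K) = 27 - 3/K (l(K) = -3/K + 27 = 27 - 3/K)
(2468 - 1524) + l(58) = (2468 - 1524) + (27 - 3/58) = 944 + (27 - 3*1/58) = 944 + (27 - 3/58) = 944 + 1563/58 = 56315/58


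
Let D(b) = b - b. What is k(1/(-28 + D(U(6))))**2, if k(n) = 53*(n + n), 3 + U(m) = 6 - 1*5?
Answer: 2809/196 ≈ 14.332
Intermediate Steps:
U(m) = -2 (U(m) = -3 + (6 - 1*5) = -3 + (6 - 5) = -3 + 1 = -2)
D(b) = 0
k(n) = 106*n (k(n) = 53*(2*n) = 106*n)
k(1/(-28 + D(U(6))))**2 = (106/(-28 + 0))**2 = (106/(-28))**2 = (106*(-1/28))**2 = (-53/14)**2 = 2809/196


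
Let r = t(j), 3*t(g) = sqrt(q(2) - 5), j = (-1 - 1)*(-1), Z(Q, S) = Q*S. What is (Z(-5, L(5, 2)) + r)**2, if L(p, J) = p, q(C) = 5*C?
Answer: (75 - sqrt(5))**2/9 ≈ 588.29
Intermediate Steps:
j = 2 (j = -2*(-1) = 2)
t(g) = sqrt(5)/3 (t(g) = sqrt(5*2 - 5)/3 = sqrt(10 - 5)/3 = sqrt(5)/3)
r = sqrt(5)/3 ≈ 0.74536
(Z(-5, L(5, 2)) + r)**2 = (-5*5 + sqrt(5)/3)**2 = (-25 + sqrt(5)/3)**2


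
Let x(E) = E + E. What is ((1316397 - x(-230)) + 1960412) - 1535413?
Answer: 1741856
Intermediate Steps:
x(E) = 2*E
((1316397 - x(-230)) + 1960412) - 1535413 = ((1316397 - 2*(-230)) + 1960412) - 1535413 = ((1316397 - 1*(-460)) + 1960412) - 1535413 = ((1316397 + 460) + 1960412) - 1535413 = (1316857 + 1960412) - 1535413 = 3277269 - 1535413 = 1741856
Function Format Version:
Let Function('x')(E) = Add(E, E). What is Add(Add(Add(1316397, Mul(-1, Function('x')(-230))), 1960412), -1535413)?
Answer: 1741856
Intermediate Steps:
Function('x')(E) = Mul(2, E)
Add(Add(Add(1316397, Mul(-1, Function('x')(-230))), 1960412), -1535413) = Add(Add(Add(1316397, Mul(-1, Mul(2, -230))), 1960412), -1535413) = Add(Add(Add(1316397, Mul(-1, -460)), 1960412), -1535413) = Add(Add(Add(1316397, 460), 1960412), -1535413) = Add(Add(1316857, 1960412), -1535413) = Add(3277269, -1535413) = 1741856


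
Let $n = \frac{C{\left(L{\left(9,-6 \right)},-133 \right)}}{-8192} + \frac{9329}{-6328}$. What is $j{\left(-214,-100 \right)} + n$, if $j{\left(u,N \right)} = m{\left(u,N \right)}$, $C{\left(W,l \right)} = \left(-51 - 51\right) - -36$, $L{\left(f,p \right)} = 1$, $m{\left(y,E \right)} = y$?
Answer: $- \frac{698096649}{3239936} \approx -215.47$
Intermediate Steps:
$C{\left(W,l \right)} = -66$ ($C{\left(W,l \right)} = -102 + 36 = -66$)
$j{\left(u,N \right)} = u$
$n = - \frac{4750345}{3239936}$ ($n = - \frac{66}{-8192} + \frac{9329}{-6328} = \left(-66\right) \left(- \frac{1}{8192}\right) + 9329 \left(- \frac{1}{6328}\right) = \frac{33}{4096} - \frac{9329}{6328} = - \frac{4750345}{3239936} \approx -1.4662$)
$j{\left(-214,-100 \right)} + n = -214 - \frac{4750345}{3239936} = - \frac{698096649}{3239936}$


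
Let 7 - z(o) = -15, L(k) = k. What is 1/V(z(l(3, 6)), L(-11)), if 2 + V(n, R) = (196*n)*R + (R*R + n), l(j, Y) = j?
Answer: -1/47291 ≈ -2.1146e-5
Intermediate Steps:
z(o) = 22 (z(o) = 7 - 1*(-15) = 7 + 15 = 22)
V(n, R) = -2 + n + R² + 196*R*n (V(n, R) = -2 + ((196*n)*R + (R*R + n)) = -2 + (196*R*n + (R² + n)) = -2 + (196*R*n + (n + R²)) = -2 + (n + R² + 196*R*n) = -2 + n + R² + 196*R*n)
1/V(z(l(3, 6)), L(-11)) = 1/(-2 + 22 + (-11)² + 196*(-11)*22) = 1/(-2 + 22 + 121 - 47432) = 1/(-47291) = -1/47291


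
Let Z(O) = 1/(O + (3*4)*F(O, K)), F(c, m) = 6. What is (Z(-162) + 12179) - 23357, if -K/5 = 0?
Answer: -1006021/90 ≈ -11178.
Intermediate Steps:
K = 0 (K = -5*0 = 0)
Z(O) = 1/(72 + O) (Z(O) = 1/(O + (3*4)*6) = 1/(O + 12*6) = 1/(O + 72) = 1/(72 + O))
(Z(-162) + 12179) - 23357 = (1/(72 - 162) + 12179) - 23357 = (1/(-90) + 12179) - 23357 = (-1/90 + 12179) - 23357 = 1096109/90 - 23357 = -1006021/90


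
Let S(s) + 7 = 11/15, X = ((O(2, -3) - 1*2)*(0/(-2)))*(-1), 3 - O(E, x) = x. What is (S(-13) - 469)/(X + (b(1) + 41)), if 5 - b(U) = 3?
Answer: -7129/645 ≈ -11.053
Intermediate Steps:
O(E, x) = 3 - x
b(U) = 2 (b(U) = 5 - 1*3 = 5 - 3 = 2)
X = 0 (X = (((3 - 1*(-3)) - 1*2)*(0/(-2)))*(-1) = (((3 + 3) - 2)*(0*(-½)))*(-1) = ((6 - 2)*0)*(-1) = (4*0)*(-1) = 0*(-1) = 0)
S(s) = -94/15 (S(s) = -7 + 11/15 = -94/15)
(S(-13) - 469)/(X + (b(1) + 41)) = (-94/15 - 469)/(0 + (2 + 41)) = -7129/(15*(0 + 43)) = -7129/15/43 = -7129/15*1/43 = -7129/645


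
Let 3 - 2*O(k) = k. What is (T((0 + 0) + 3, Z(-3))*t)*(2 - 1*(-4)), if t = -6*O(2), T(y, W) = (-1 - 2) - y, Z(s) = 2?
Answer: 108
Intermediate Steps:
O(k) = 3/2 - k/2
T(y, W) = -3 - y
t = -3 (t = -6*(3/2 - ½*2) = -6*(3/2 - 1) = -6*½ = -3)
(T((0 + 0) + 3, Z(-3))*t)*(2 - 1*(-4)) = ((-3 - ((0 + 0) + 3))*(-3))*(2 - 1*(-4)) = ((-3 - (0 + 3))*(-3))*(2 + 4) = ((-3 - 1*3)*(-3))*6 = ((-3 - 3)*(-3))*6 = -6*(-3)*6 = 18*6 = 108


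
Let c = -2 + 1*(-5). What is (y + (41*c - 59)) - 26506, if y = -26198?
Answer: -53050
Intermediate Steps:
c = -7 (c = -2 - 5 = -7)
(y + (41*c - 59)) - 26506 = (-26198 + (41*(-7) - 59)) - 26506 = (-26198 + (-287 - 59)) - 26506 = (-26198 - 346) - 26506 = -26544 - 26506 = -53050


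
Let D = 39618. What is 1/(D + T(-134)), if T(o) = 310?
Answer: 1/39928 ≈ 2.5045e-5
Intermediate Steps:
1/(D + T(-134)) = 1/(39618 + 310) = 1/39928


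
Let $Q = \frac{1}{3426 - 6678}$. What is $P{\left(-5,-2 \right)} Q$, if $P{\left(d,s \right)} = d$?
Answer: $\frac{5}{3252} \approx 0.0015375$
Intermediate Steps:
$Q = - \frac{1}{3252}$ ($Q = \frac{1}{-3252} = - \frac{1}{3252} \approx -0.0003075$)
$P{\left(-5,-2 \right)} Q = \left(-5\right) \left(- \frac{1}{3252}\right) = \frac{5}{3252}$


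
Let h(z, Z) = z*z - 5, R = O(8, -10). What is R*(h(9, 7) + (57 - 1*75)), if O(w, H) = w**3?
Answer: 29696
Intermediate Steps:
R = 512 (R = 8**3 = 512)
h(z, Z) = -5 + z**2 (h(z, Z) = z**2 - 5 = -5 + z**2)
R*(h(9, 7) + (57 - 1*75)) = 512*((-5 + 9**2) + (57 - 1*75)) = 512*((-5 + 81) + (57 - 75)) = 512*(76 - 18) = 512*58 = 29696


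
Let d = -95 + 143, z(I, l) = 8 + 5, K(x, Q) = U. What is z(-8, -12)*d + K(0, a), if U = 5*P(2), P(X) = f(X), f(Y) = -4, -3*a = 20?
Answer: 604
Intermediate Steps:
a = -20/3 (a = -⅓*20 = -20/3 ≈ -6.6667)
P(X) = -4
U = -20 (U = 5*(-4) = -20)
K(x, Q) = -20
z(I, l) = 13
d = 48
z(-8, -12)*d + K(0, a) = 13*48 - 20 = 624 - 20 = 604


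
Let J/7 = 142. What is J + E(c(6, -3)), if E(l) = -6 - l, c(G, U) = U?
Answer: 991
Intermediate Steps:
J = 994 (J = 7*142 = 994)
J + E(c(6, -3)) = 994 + (-6 - 1*(-3)) = 994 + (-6 + 3) = 994 - 3 = 991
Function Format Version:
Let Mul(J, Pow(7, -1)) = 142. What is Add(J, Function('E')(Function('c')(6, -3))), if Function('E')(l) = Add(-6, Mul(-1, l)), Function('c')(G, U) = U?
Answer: 991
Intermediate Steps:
J = 994 (J = Mul(7, 142) = 994)
Add(J, Function('E')(Function('c')(6, -3))) = Add(994, Add(-6, Mul(-1, -3))) = Add(994, Add(-6, 3)) = Add(994, -3) = 991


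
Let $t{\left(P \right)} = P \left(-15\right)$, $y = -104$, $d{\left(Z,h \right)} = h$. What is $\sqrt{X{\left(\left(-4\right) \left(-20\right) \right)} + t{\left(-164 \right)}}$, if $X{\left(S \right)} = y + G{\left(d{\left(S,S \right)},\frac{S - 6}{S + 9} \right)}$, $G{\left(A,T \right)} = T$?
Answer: $\frac{\sqrt{18668462}}{89} \approx 48.547$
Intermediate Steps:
$X{\left(S \right)} = -104 + \frac{-6 + S}{9 + S}$ ($X{\left(S \right)} = -104 + \frac{S - 6}{S + 9} = -104 + \frac{-6 + S}{9 + S}$)
$t{\left(P \right)} = - 15 P$
$\sqrt{X{\left(\left(-4\right) \left(-20\right) \right)} + t{\left(-164 \right)}} = \sqrt{\frac{-942 - 103 \left(\left(-4\right) \left(-20\right)\right)}{9 - -80} - -2460} = \sqrt{\frac{-942 - 8240}{9 + 80} + 2460} = \sqrt{\frac{-942 - 8240}{89} + 2460} = \sqrt{\frac{1}{89} \left(-9182\right) + 2460} = \sqrt{- \frac{9182}{89} + 2460} = \sqrt{\frac{209758}{89}} = \frac{\sqrt{18668462}}{89}$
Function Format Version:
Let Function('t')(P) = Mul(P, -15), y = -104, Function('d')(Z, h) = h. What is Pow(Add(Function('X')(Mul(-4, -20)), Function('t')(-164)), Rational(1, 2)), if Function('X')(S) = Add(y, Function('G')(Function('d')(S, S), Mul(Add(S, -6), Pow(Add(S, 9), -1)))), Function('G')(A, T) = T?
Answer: Mul(Rational(1, 89), Pow(18668462, Rational(1, 2))) ≈ 48.547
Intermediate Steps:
Function('X')(S) = Add(-104, Mul(Pow(Add(9, S), -1), Add(-6, S))) (Function('X')(S) = Add(-104, Mul(Add(S, -6), Pow(Add(S, 9), -1))) = Add(-104, Mul(Add(-6, S), Pow(Add(9, S), -1))) = Add(-104, Mul(Pow(Add(9, S), -1), Add(-6, S))))
Function('t')(P) = Mul(-15, P)
Pow(Add(Function('X')(Mul(-4, -20)), Function('t')(-164)), Rational(1, 2)) = Pow(Add(Mul(Pow(Add(9, Mul(-4, -20)), -1), Add(-942, Mul(-103, Mul(-4, -20)))), Mul(-15, -164)), Rational(1, 2)) = Pow(Add(Mul(Pow(Add(9, 80), -1), Add(-942, Mul(-103, 80))), 2460), Rational(1, 2)) = Pow(Add(Mul(Pow(89, -1), Add(-942, -8240)), 2460), Rational(1, 2)) = Pow(Add(Mul(Rational(1, 89), -9182), 2460), Rational(1, 2)) = Pow(Add(Rational(-9182, 89), 2460), Rational(1, 2)) = Pow(Rational(209758, 89), Rational(1, 2)) = Mul(Rational(1, 89), Pow(18668462, Rational(1, 2)))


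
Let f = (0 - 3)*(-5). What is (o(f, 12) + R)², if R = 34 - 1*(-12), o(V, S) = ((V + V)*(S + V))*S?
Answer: 95374756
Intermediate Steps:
f = 15 (f = -3*(-5) = 15)
o(V, S) = 2*S*V*(S + V) (o(V, S) = ((2*V)*(S + V))*S = (2*V*(S + V))*S = 2*S*V*(S + V))
R = 46 (R = 34 + 12 = 46)
(o(f, 12) + R)² = (2*12*15*(12 + 15) + 46)² = (2*12*15*27 + 46)² = (9720 + 46)² = 9766² = 95374756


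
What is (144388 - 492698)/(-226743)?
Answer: 348310/226743 ≈ 1.5361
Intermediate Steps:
(144388 - 492698)/(-226743) = -348310*(-1/226743) = 348310/226743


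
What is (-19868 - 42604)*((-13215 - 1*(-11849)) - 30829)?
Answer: 2011286040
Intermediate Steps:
(-19868 - 42604)*((-13215 - 1*(-11849)) - 30829) = -62472*((-13215 + 11849) - 30829) = -62472*(-1366 - 30829) = -62472*(-32195) = 2011286040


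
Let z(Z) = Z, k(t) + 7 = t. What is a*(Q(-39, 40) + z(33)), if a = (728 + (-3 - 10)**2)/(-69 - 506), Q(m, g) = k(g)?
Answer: -2574/25 ≈ -102.96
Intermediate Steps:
k(t) = -7 + t
Q(m, g) = -7 + g
a = -39/25 (a = (728 + (-13)**2)/(-575) = (728 + 169)*(-1/575) = 897*(-1/575) = -39/25 ≈ -1.5600)
a*(Q(-39, 40) + z(33)) = -39*((-7 + 40) + 33)/25 = -39*(33 + 33)/25 = -39/25*66 = -2574/25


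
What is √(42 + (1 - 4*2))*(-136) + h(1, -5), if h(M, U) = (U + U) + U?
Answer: -15 - 136*√35 ≈ -819.59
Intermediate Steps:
h(M, U) = 3*U (h(M, U) = 2*U + U = 3*U)
√(42 + (1 - 4*2))*(-136) + h(1, -5) = √(42 + (1 - 4*2))*(-136) + 3*(-5) = √(42 + (1 - 8))*(-136) - 15 = √(42 - 7)*(-136) - 15 = √35*(-136) - 15 = -136*√35 - 15 = -15 - 136*√35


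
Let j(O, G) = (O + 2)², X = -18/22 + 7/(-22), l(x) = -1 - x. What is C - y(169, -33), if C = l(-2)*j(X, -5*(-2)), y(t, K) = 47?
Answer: -22387/484 ≈ -46.254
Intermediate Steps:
X = -25/22 (X = -18*1/22 + 7*(-1/22) = -9/11 - 7/22 = -25/22 ≈ -1.1364)
j(O, G) = (2 + O)²
C = 361/484 (C = (-1 - 1*(-2))*(2 - 25/22)² = (-1 + 2)*(19/22)² = 1*(361/484) = 361/484 ≈ 0.74587)
C - y(169, -33) = 361/484 - 1*47 = 361/484 - 47 = -22387/484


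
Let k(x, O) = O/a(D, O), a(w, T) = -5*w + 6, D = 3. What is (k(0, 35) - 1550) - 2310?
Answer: -34775/9 ≈ -3863.9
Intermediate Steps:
a(w, T) = 6 - 5*w
k(x, O) = -O/9 (k(x, O) = O/(6 - 5*3) = O/(6 - 15) = O/(-9) = O*(-⅑) = -O/9)
(k(0, 35) - 1550) - 2310 = (-⅑*35 - 1550) - 2310 = (-35/9 - 1550) - 2310 = -13985/9 - 2310 = -34775/9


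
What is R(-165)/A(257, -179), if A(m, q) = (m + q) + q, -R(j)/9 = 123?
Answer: 1107/101 ≈ 10.960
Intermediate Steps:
R(j) = -1107 (R(j) = -9*123 = -1107)
A(m, q) = m + 2*q
R(-165)/A(257, -179) = -1107/(257 + 2*(-179)) = -1107/(257 - 358) = -1107/(-101) = -1107*(-1/101) = 1107/101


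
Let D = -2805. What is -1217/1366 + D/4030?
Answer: -436807/275249 ≈ -1.5870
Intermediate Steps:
-1217/1366 + D/4030 = -1217/1366 - 2805/4030 = -1217*1/1366 - 2805*1/4030 = -1217/1366 - 561/806 = -436807/275249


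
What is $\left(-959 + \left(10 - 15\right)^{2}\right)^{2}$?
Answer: $872356$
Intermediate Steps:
$\left(-959 + \left(10 - 15\right)^{2}\right)^{2} = \left(-959 + \left(-5\right)^{2}\right)^{2} = \left(-959 + 25\right)^{2} = \left(-934\right)^{2} = 872356$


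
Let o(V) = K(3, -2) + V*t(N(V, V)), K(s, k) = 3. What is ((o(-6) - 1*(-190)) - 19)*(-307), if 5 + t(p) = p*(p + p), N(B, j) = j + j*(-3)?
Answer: 467868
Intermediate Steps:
N(B, j) = -2*j (N(B, j) = j - 3*j = -2*j)
t(p) = -5 + 2*p**2 (t(p) = -5 + p*(p + p) = -5 + p*(2*p) = -5 + 2*p**2)
o(V) = 3 + V*(-5 + 8*V**2) (o(V) = 3 + V*(-5 + 2*(-2*V)**2) = 3 + V*(-5 + 2*(4*V**2)) = 3 + V*(-5 + 8*V**2))
((o(-6) - 1*(-190)) - 19)*(-307) = (((3 - 6*(-5 + 8*(-6)**2)) - 1*(-190)) - 19)*(-307) = (((3 - 6*(-5 + 8*36)) + 190) - 19)*(-307) = (((3 - 6*(-5 + 288)) + 190) - 19)*(-307) = (((3 - 6*283) + 190) - 19)*(-307) = (((3 - 1698) + 190) - 19)*(-307) = ((-1695 + 190) - 19)*(-307) = (-1505 - 19)*(-307) = -1524*(-307) = 467868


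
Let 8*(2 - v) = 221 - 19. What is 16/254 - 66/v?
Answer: 11424/3937 ≈ 2.9017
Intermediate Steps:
v = -93/4 (v = 2 - (221 - 19)/8 = 2 - ⅛*202 = 2 - 101/4 = -93/4 ≈ -23.250)
16/254 - 66/v = 16/254 - 66/(-93/4) = 16*(1/254) - 66*(-4/93) = 8/127 + 88/31 = 11424/3937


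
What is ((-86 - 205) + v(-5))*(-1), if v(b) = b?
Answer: 296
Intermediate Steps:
((-86 - 205) + v(-5))*(-1) = ((-86 - 205) - 5)*(-1) = (-291 - 5)*(-1) = -296*(-1) = 296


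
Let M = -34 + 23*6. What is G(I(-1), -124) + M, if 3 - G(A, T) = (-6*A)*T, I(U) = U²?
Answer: -637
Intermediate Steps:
G(A, T) = 3 + 6*A*T (G(A, T) = 3 - (-6*A)*T = 3 - (-6)*A*T = 3 + 6*A*T)
M = 104 (M = -34 + 138 = 104)
G(I(-1), -124) + M = (3 + 6*(-1)²*(-124)) + 104 = (3 + 6*1*(-124)) + 104 = (3 - 744) + 104 = -741 + 104 = -637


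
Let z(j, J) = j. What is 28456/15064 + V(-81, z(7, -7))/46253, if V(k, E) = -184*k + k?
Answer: 192433630/87094399 ≈ 2.2095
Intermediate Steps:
V(k, E) = -183*k
28456/15064 + V(-81, z(7, -7))/46253 = 28456/15064 - 183*(-81)/46253 = 28456*(1/15064) + 14823*(1/46253) = 3557/1883 + 14823/46253 = 192433630/87094399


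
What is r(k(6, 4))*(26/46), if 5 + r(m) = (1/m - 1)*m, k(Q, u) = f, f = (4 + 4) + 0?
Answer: -156/23 ≈ -6.7826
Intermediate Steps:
f = 8 (f = 8 + 0 = 8)
k(Q, u) = 8
r(m) = -5 + m*(-1 + 1/m) (r(m) = -5 + (1/m - 1)*m = -5 + (-1 + 1/m)*m = -5 + m*(-1 + 1/m))
r(k(6, 4))*(26/46) = (-4 - 1*8)*(26/46) = (-4 - 8)*(26*(1/46)) = -12*13/23 = -156/23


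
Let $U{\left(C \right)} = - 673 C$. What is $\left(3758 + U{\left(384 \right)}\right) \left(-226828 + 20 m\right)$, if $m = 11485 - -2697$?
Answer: $-14468539288$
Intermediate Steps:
$m = 14182$ ($m = 11485 + 2697 = 14182$)
$\left(3758 + U{\left(384 \right)}\right) \left(-226828 + 20 m\right) = \left(3758 - 258432\right) \left(-226828 + 20 \cdot 14182\right) = \left(3758 - 258432\right) \left(-226828 + 283640\right) = \left(-254674\right) 56812 = -14468539288$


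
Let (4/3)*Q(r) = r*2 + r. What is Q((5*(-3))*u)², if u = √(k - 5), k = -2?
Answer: -127575/16 ≈ -7973.4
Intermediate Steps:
u = I*√7 (u = √(-2 - 5) = √(-7) = I*√7 ≈ 2.6458*I)
Q(r) = 9*r/4 (Q(r) = 3*(r*2 + r)/4 = 3*(2*r + r)/4 = 3*(3*r)/4 = 9*r/4)
Q((5*(-3))*u)² = (9*((5*(-3))*(I*√7))/4)² = (9*(-15*I*√7)/4)² = (-135*I*√7/4)² = -127575/16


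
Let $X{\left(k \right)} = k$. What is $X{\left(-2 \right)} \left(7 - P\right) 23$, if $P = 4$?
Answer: $-138$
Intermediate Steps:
$X{\left(-2 \right)} \left(7 - P\right) 23 = - 2 \left(7 - 4\right) 23 = \left(-2\right) 3 \cdot 23 = \left(-6\right) 23 = -138$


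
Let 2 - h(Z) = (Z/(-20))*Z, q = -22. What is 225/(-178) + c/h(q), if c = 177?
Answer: 128055/23318 ≈ 5.4917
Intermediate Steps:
h(Z) = 2 + Z²/20 (h(Z) = 2 - Z/(-20)*Z = 2 - Z*(-1/20)*Z = 2 - (-Z/20)*Z = 2 - (-1)*Z²/20 = 2 + Z²/20)
225/(-178) + c/h(q) = 225/(-178) + 177/(2 + (1/20)*(-22)²) = 225*(-1/178) + 177/(2 + (1/20)*484) = -225/178 + 177/(2 + 121/5) = -225/178 + 177/(131/5) = -225/178 + 177*(5/131) = -225/178 + 885/131 = 128055/23318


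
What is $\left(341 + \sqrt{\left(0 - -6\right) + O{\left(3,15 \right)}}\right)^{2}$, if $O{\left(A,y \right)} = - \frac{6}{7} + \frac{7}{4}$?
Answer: $\frac{\left(4774 + \sqrt{1351}\right)^{2}}{196} \approx 1.1808 \cdot 10^{5}$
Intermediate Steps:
$O{\left(A,y \right)} = \frac{25}{28}$ ($O{\left(A,y \right)} = \left(-6\right) \frac{1}{7} + 7 \cdot \frac{1}{4} = - \frac{6}{7} + \frac{7}{4} = \frac{25}{28}$)
$\left(341 + \sqrt{\left(0 - -6\right) + O{\left(3,15 \right)}}\right)^{2} = \left(341 + \sqrt{\left(0 - -6\right) + \frac{25}{28}}\right)^{2} = \left(341 + \sqrt{\left(0 + 6\right) + \frac{25}{28}}\right)^{2} = \left(341 + \sqrt{6 + \frac{25}{28}}\right)^{2} = \left(341 + \sqrt{\frac{193}{28}}\right)^{2} = \left(341 + \frac{\sqrt{1351}}{14}\right)^{2}$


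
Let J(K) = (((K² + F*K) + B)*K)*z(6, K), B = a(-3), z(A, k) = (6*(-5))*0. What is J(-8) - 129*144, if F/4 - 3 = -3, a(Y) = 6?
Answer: -18576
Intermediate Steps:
z(A, k) = 0 (z(A, k) = -30*0 = 0)
F = 0 (F = 12 + 4*(-3) = 12 - 12 = 0)
B = 6
J(K) = 0 (J(K) = (((K² + 0*K) + 6)*K)*0 = (((K² + 0) + 6)*K)*0 = ((K² + 6)*K)*0 = ((6 + K²)*K)*0 = (K*(6 + K²))*0 = 0)
J(-8) - 129*144 = 0 - 129*144 = 0 - 18576 = -18576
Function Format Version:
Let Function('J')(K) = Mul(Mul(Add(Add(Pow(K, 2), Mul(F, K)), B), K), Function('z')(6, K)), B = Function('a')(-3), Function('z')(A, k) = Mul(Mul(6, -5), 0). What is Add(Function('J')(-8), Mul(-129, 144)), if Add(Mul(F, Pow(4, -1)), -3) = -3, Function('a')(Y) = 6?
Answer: -18576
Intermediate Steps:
Function('z')(A, k) = 0 (Function('z')(A, k) = Mul(-30, 0) = 0)
F = 0 (F = Add(12, Mul(4, -3)) = Add(12, -12) = 0)
B = 6
Function('J')(K) = 0 (Function('J')(K) = Mul(Mul(Add(Add(Pow(K, 2), Mul(0, K)), 6), K), 0) = Mul(Mul(Add(Add(Pow(K, 2), 0), 6), K), 0) = Mul(Mul(Add(Pow(K, 2), 6), K), 0) = Mul(Mul(Add(6, Pow(K, 2)), K), 0) = Mul(Mul(K, Add(6, Pow(K, 2))), 0) = 0)
Add(Function('J')(-8), Mul(-129, 144)) = Add(0, Mul(-129, 144)) = Add(0, -18576) = -18576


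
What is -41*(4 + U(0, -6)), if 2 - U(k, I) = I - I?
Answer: -246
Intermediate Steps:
U(k, I) = 2 (U(k, I) = 2 - (I - I) = 2 - 1*0 = 2 + 0 = 2)
-41*(4 + U(0, -6)) = -41*(4 + 2) = -41*6 = -246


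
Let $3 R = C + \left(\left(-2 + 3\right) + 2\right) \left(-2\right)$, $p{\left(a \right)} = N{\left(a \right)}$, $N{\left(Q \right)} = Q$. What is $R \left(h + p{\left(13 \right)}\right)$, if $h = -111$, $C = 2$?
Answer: $\frac{392}{3} \approx 130.67$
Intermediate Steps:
$p{\left(a \right)} = a$
$R = - \frac{4}{3}$ ($R = \frac{2 + \left(\left(-2 + 3\right) + 2\right) \left(-2\right)}{3} = \frac{2 + \left(1 + 2\right) \left(-2\right)}{3} = \frac{2 + 3 \left(-2\right)}{3} = \frac{2 - 6}{3} = \frac{1}{3} \left(-4\right) = - \frac{4}{3} \approx -1.3333$)
$R \left(h + p{\left(13 \right)}\right) = - \frac{4 \left(-111 + 13\right)}{3} = \left(- \frac{4}{3}\right) \left(-98\right) = \frac{392}{3}$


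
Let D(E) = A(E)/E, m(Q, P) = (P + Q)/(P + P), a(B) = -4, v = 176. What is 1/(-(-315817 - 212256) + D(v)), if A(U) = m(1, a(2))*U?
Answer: 8/4224587 ≈ 1.8937e-6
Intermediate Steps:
m(Q, P) = (P + Q)/(2*P) (m(Q, P) = (P + Q)/((2*P)) = (P + Q)*(1/(2*P)) = (P + Q)/(2*P))
A(U) = 3*U/8 (A(U) = ((1/2)*(-4 + 1)/(-4))*U = ((1/2)*(-1/4)*(-3))*U = 3*U/8)
D(E) = 3/8 (D(E) = (3*E/8)/E = 3/8)
1/(-(-315817 - 212256) + D(v)) = 1/(-(-315817 - 212256) + 3/8) = 1/(-1*(-528073) + 3/8) = 1/(528073 + 3/8) = 1/(4224587/8) = 8/4224587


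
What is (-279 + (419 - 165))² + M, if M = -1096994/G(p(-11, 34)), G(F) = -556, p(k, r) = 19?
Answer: 722247/278 ≈ 2598.0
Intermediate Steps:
M = 548497/278 (M = -1096994/(-556) = -1096994*(-1/556) = 548497/278 ≈ 1973.0)
(-279 + (419 - 165))² + M = (-279 + (419 - 165))² + 548497/278 = (-279 + 254)² + 548497/278 = (-25)² + 548497/278 = 625 + 548497/278 = 722247/278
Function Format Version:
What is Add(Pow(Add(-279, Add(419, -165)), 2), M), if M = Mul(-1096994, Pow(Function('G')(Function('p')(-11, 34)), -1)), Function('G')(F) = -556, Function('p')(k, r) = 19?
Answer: Rational(722247, 278) ≈ 2598.0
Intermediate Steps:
M = Rational(548497, 278) (M = Mul(-1096994, Pow(-556, -1)) = Mul(-1096994, Rational(-1, 556)) = Rational(548497, 278) ≈ 1973.0)
Add(Pow(Add(-279, Add(419, -165)), 2), M) = Add(Pow(Add(-279, Add(419, -165)), 2), Rational(548497, 278)) = Add(Pow(Add(-279, 254), 2), Rational(548497, 278)) = Add(Pow(-25, 2), Rational(548497, 278)) = Add(625, Rational(548497, 278)) = Rational(722247, 278)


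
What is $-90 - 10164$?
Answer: $-10254$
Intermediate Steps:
$-90 - 10164 = -10254$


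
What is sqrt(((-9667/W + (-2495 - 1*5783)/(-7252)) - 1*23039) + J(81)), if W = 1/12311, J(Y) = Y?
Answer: I*sqrt(31939516373694)/518 ≈ 10910.0*I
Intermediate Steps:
W = 1/12311 ≈ 8.1228e-5
sqrt(((-9667/W + (-2495 - 1*5783)/(-7252)) - 1*23039) + J(81)) = sqrt(((-9667/1/12311 + (-2495 - 1*5783)/(-7252)) - 1*23039) + 81) = sqrt(((-9667*12311 + (-2495 - 5783)*(-1/7252)) - 23039) + 81) = sqrt(((-119010437 - 8278*(-1/7252)) - 23039) + 81) = sqrt(((-119010437 + 4139/3626) - 23039) + 81) = sqrt((-431531840423/3626 - 23039) + 81) = sqrt(-431615379837/3626 + 81) = sqrt(-431615086131/3626) = I*sqrt(31939516373694)/518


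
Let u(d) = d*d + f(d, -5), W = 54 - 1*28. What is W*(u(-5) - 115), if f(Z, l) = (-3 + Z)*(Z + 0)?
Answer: -1300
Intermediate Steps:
W = 26 (W = 54 - 28 = 26)
f(Z, l) = Z*(-3 + Z) (f(Z, l) = (-3 + Z)*Z = Z*(-3 + Z))
u(d) = d² + d*(-3 + d) (u(d) = d*d + d*(-3 + d) = d² + d*(-3 + d))
W*(u(-5) - 115) = 26*(-5*(-3 + 2*(-5)) - 115) = 26*(-5*(-3 - 10) - 115) = 26*(-5*(-13) - 115) = 26*(65 - 115) = 26*(-50) = -1300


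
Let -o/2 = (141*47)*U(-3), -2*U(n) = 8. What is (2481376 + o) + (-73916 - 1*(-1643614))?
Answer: 4104090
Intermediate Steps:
U(n) = -4 (U(n) = -½*8 = -4)
o = 53016 (o = -2*141*47*(-4) = -13254*(-4) = -2*(-26508) = 53016)
(2481376 + o) + (-73916 - 1*(-1643614)) = (2481376 + 53016) + (-73916 - 1*(-1643614)) = 2534392 + (-73916 + 1643614) = 2534392 + 1569698 = 4104090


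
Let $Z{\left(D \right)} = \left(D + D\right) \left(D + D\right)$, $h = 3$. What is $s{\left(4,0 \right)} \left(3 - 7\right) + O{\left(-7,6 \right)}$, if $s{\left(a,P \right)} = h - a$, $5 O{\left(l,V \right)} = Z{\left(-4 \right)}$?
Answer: $\frac{84}{5} \approx 16.8$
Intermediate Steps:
$Z{\left(D \right)} = 4 D^{2}$ ($Z{\left(D \right)} = 2 D 2 D = 4 D^{2}$)
$O{\left(l,V \right)} = \frac{64}{5}$ ($O{\left(l,V \right)} = \frac{4 \left(-4\right)^{2}}{5} = \frac{4 \cdot 16}{5} = \frac{1}{5} \cdot 64 = \frac{64}{5}$)
$s{\left(a,P \right)} = 3 - a$
$s{\left(4,0 \right)} \left(3 - 7\right) + O{\left(-7,6 \right)} = \left(3 - 4\right) \left(3 - 7\right) + \frac{64}{5} = \left(-1\right) \left(-4\right) + \frac{64}{5} = 4 + \frac{64}{5} = \frac{84}{5}$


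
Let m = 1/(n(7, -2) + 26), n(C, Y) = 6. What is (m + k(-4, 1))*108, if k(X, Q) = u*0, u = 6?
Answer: 27/8 ≈ 3.3750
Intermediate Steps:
m = 1/32 (m = 1/(6 + 26) = 1/32 ≈ 0.031250)
k(X, Q) = 0 (k(X, Q) = 6*0 = 0)
(m + k(-4, 1))*108 = (1/32 + 0)*108 = (1/32)*108 = 27/8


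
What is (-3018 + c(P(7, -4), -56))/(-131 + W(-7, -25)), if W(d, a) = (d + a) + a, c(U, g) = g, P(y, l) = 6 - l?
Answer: 1537/94 ≈ 16.351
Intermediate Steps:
W(d, a) = d + 2*a (W(d, a) = (a + d) + a = d + 2*a)
(-3018 + c(P(7, -4), -56))/(-131 + W(-7, -25)) = (-3018 - 56)/(-131 + (-7 + 2*(-25))) = -3074/(-131 + (-7 - 50)) = -3074/(-131 - 57) = -3074/(-188) = -3074*(-1/188) = 1537/94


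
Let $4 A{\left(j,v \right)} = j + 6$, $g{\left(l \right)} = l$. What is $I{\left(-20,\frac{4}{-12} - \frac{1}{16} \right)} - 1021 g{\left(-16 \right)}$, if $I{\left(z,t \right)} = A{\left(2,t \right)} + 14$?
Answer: $16352$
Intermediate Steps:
$A{\left(j,v \right)} = \frac{3}{2} + \frac{j}{4}$ ($A{\left(j,v \right)} = \frac{j + 6}{4} = \frac{6 + j}{4} = \frac{3}{2} + \frac{j}{4}$)
$I{\left(z,t \right)} = 16$ ($I{\left(z,t \right)} = \left(\frac{3}{2} + \frac{1}{4} \cdot 2\right) + 14 = \left(\frac{3}{2} + \frac{1}{2}\right) + 14 = 2 + 14 = 16$)
$I{\left(-20,\frac{4}{-12} - \frac{1}{16} \right)} - 1021 g{\left(-16 \right)} = 16 - -16336 = 16 + 16336 = 16352$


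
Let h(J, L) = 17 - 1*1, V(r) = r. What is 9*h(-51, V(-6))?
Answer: 144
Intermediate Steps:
h(J, L) = 16 (h(J, L) = 17 - 1 = 16)
9*h(-51, V(-6)) = 9*16 = 144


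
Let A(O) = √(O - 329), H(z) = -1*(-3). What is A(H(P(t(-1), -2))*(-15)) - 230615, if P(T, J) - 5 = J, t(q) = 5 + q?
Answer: -230615 + I*√374 ≈ -2.3062e+5 + 19.339*I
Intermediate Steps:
P(T, J) = 5 + J
H(z) = 3
A(O) = √(-329 + O)
A(H(P(t(-1), -2))*(-15)) - 230615 = √(-329 + 3*(-15)) - 230615 = √(-329 - 45) - 230615 = √(-374) - 230615 = I*√374 - 230615 = -230615 + I*√374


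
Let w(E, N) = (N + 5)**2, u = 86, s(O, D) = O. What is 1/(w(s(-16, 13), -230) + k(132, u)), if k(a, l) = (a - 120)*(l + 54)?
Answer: 1/52305 ≈ 1.9119e-5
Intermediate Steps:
w(E, N) = (5 + N)**2
k(a, l) = (-120 + a)*(54 + l)
1/(w(s(-16, 13), -230) + k(132, u)) = 1/((5 - 230)**2 + (-6480 - 120*86 + 54*132 + 132*86)) = 1/((-225)**2 + (-6480 - 10320 + 7128 + 11352)) = 1/(50625 + 1680) = 1/52305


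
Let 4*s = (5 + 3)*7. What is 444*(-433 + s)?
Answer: -186036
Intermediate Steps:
s = 14 (s = ((5 + 3)*7)/4 = (8*7)/4 = (¼)*56 = 14)
444*(-433 + s) = 444*(-433 + 14) = 444*(-419) = -186036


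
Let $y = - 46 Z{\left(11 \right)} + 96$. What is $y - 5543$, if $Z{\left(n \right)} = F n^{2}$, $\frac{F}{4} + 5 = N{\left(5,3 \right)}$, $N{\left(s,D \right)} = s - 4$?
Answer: $83609$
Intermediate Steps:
$N{\left(s,D \right)} = -4 + s$
$F = -16$ ($F = -20 + 4 \left(-4 + 5\right) = -20 + 4 \cdot 1 = -20 + 4 = -16$)
$Z{\left(n \right)} = - 16 n^{2}$
$y = 89152$ ($y = - 46 \left(- 16 \cdot 11^{2}\right) + 96 = - 46 \left(\left(-16\right) 121\right) + 96 = \left(-46\right) \left(-1936\right) + 96 = 89056 + 96 = 89152$)
$y - 5543 = 89152 - 5543 = 83609$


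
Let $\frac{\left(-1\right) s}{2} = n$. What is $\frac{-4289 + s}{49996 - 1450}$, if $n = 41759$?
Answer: $- \frac{29269}{16182} \approx -1.8087$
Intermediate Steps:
$s = -83518$ ($s = \left(-2\right) 41759 = -83518$)
$\frac{-4289 + s}{49996 - 1450} = \frac{-4289 - 83518}{49996 - 1450} = - \frac{87807}{48546} = \left(-87807\right) \frac{1}{48546} = - \frac{29269}{16182}$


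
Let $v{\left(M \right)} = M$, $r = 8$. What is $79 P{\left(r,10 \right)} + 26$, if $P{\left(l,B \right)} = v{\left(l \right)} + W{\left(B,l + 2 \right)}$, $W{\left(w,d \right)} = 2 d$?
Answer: $2238$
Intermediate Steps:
$P{\left(l,B \right)} = 4 + 3 l$ ($P{\left(l,B \right)} = l + 2 \left(l + 2\right) = l + 2 \left(2 + l\right) = l + \left(4 + 2 l\right) = 4 + 3 l$)
$79 P{\left(r,10 \right)} + 26 = 79 \left(4 + 3 \cdot 8\right) + 26 = 79 \left(4 + 24\right) + 26 = 79 \cdot 28 + 26 = 2212 + 26 = 2238$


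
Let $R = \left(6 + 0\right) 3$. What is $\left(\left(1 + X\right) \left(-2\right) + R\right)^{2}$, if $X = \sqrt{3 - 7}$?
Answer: $240 - 128 i \approx 240.0 - 128.0 i$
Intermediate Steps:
$X = 2 i$ ($X = \sqrt{3 - 7} = \sqrt{-4} = 2 i \approx 2.0 i$)
$R = 18$ ($R = 6 \cdot 3 = 18$)
$\left(\left(1 + X\right) \left(-2\right) + R\right)^{2} = \left(\left(1 + 2 i\right) \left(-2\right) + 18\right)^{2} = \left(\left(-2 - 4 i\right) + 18\right)^{2} = \left(16 - 4 i\right)^{2}$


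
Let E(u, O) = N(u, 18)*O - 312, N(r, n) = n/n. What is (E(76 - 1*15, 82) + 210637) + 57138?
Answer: 267545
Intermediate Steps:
N(r, n) = 1
E(u, O) = -312 + O (E(u, O) = 1*O - 312 = O - 312 = -312 + O)
(E(76 - 1*15, 82) + 210637) + 57138 = ((-312 + 82) + 210637) + 57138 = (-230 + 210637) + 57138 = 210407 + 57138 = 267545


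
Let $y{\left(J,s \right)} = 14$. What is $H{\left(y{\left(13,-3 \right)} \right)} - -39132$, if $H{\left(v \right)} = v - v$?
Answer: $39132$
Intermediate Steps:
$H{\left(v \right)} = 0$
$H{\left(y{\left(13,-3 \right)} \right)} - -39132 = 0 - -39132 = 0 + 39132 = 39132$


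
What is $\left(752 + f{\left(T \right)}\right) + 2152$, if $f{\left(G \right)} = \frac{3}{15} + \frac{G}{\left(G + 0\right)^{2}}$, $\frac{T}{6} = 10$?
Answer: $\frac{174253}{60} \approx 2904.2$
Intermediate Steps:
$T = 60$ ($T = 6 \cdot 10 = 60$)
$f{\left(G \right)} = \frac{1}{5} + \frac{1}{G}$ ($f{\left(G \right)} = 3 \cdot \frac{1}{15} + \frac{G}{G^{2}} = \frac{1}{5} + \frac{G}{G^{2}} = \frac{1}{5} + \frac{1}{G}$)
$\left(752 + f{\left(T \right)}\right) + 2152 = \left(752 + \frac{5 + 60}{5 \cdot 60}\right) + 2152 = \left(752 + \frac{1}{5} \cdot \frac{1}{60} \cdot 65\right) + 2152 = \left(752 + \frac{13}{60}\right) + 2152 = \frac{45133}{60} + 2152 = \frac{174253}{60}$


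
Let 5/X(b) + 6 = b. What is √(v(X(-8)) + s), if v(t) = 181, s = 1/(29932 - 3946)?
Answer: √122224293462/25986 ≈ 13.454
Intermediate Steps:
s = 1/25986 ≈ 3.8482e-5
X(b) = 5/(-6 + b)
√(v(X(-8)) + s) = √(181 + 1/25986) = √(4703467/25986) = √122224293462/25986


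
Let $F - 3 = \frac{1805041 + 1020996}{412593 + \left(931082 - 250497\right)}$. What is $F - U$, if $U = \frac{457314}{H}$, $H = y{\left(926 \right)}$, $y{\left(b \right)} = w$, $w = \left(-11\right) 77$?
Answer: $\frac{45917911139}{84174706} \approx 545.51$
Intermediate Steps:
$w = -847$
$y{\left(b \right)} = -847$
$H = -847$
$U = - \frac{41574}{77}$ ($U = \frac{457314}{-847} = 457314 \left(- \frac{1}{847}\right) = - \frac{41574}{77} \approx -539.92$)
$F = \frac{6105571}{1093178}$ ($F = 3 + \frac{1805041 + 1020996}{412593 + \left(931082 - 250497\right)} = 3 + \frac{2826037}{412593 + \left(931082 - 250497\right)} = 3 + \frac{2826037}{412593 + 680585} = 3 + \frac{2826037}{1093178} = \frac{6105571}{1093178} \approx 5.5852$)
$F - U = \frac{6105571}{1093178} - - \frac{41574}{77} = \frac{6105571}{1093178} + \frac{41574}{77} = \frac{45917911139}{84174706}$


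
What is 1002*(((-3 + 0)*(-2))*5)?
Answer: 30060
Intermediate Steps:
1002*(((-3 + 0)*(-2))*5) = 1002*(-3*(-2)*5) = 1002*(6*5) = 1002*30 = 30060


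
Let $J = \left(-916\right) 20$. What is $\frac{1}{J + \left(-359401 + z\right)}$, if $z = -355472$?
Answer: $- \frac{1}{733193} \approx -1.3639 \cdot 10^{-6}$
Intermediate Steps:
$J = -18320$
$\frac{1}{J + \left(-359401 + z\right)} = \frac{1}{-18320 - 714873} = \frac{1}{-733193} = - \frac{1}{733193}$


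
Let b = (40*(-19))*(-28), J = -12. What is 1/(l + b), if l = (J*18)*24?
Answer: 1/16096 ≈ 6.2127e-5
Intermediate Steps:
b = 21280 (b = -760*(-28) = 21280)
l = -5184 (l = -12*18*24 = -216*24 = -5184)
1/(l + b) = 1/(-5184 + 21280) = 1/16096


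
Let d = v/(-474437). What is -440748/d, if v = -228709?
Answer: -209107158876/228709 ≈ -9.1429e+5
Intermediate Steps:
d = 228709/474437 (d = -228709/(-474437) = -228709*(-1/474437) = 228709/474437 ≈ 0.48206)
-440748/d = -440748/228709/474437 = -440748*474437/228709 = -209107158876/228709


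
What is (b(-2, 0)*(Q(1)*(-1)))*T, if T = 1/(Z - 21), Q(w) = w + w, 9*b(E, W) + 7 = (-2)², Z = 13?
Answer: -1/12 ≈ -0.083333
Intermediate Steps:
b(E, W) = -⅓ (b(E, W) = -7/9 + (⅑)*(-2)² = -7/9 + (⅑)*4 = -7/9 + 4/9 = -⅓)
Q(w) = 2*w
T = -⅛ (T = 1/(13 - 21) = 1/(-8) = -⅛ ≈ -0.12500)
(b(-2, 0)*(Q(1)*(-1)))*T = -2*1*(-1)/3*(-⅛) = -2*(-1)/3*(-⅛) = -⅓*(-2)*(-⅛) = (⅔)*(-⅛) = -1/12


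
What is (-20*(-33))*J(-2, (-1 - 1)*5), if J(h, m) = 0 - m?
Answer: 6600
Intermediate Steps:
J(h, m) = -m
(-20*(-33))*J(-2, (-1 - 1)*5) = (-20*(-33))*(-(-1 - 1)*5) = 660*(-(-2)*5) = 660*(-1*(-10)) = 660*10 = 6600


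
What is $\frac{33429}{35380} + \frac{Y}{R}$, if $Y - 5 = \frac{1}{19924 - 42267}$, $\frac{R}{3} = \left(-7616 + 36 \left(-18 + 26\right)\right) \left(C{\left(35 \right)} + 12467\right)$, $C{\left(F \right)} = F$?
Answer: $\frac{8553420646862249}{9052619830462880} \approx 0.94486$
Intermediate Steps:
$R = -274843968$ ($R = 3 \left(-7616 + 36 \left(-18 + 26\right)\right) \left(35 + 12467\right) = 3 \left(-7616 + 36 \cdot 8\right) 12502 = 3 \left(-7616 + 288\right) 12502 = 3 \left(\left(-7328\right) 12502\right) = 3 \left(-91614656\right) = -274843968$)
$Y = \frac{111714}{22343}$ ($Y = 5 + \frac{1}{19924 - 42267} = 5 + \frac{1}{-22343} = 5 - \frac{1}{22343} = \frac{111714}{22343} \approx 5.0$)
$\frac{33429}{35380} + \frac{Y}{R} = \frac{33429}{35380} + \frac{111714}{22343 \left(-274843968\right)} = 33429 \cdot \frac{1}{35380} + \frac{111714}{22343} \left(- \frac{1}{274843968}\right) = \frac{33429}{35380} - \frac{18619}{1023473129504} = \frac{8553420646862249}{9052619830462880}$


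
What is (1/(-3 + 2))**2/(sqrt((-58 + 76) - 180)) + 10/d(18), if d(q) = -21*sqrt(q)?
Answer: sqrt(2)*(-10 - 7*I)/126 ≈ -0.11224 - 0.078567*I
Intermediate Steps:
(1/(-3 + 2))**2/(sqrt((-58 + 76) - 180)) + 10/d(18) = (1/(-3 + 2))**2/(sqrt((-58 + 76) - 180)) + 10/((-63*sqrt(2))) = (1/(-1))**2/(sqrt(18 - 180)) + 10/((-63*sqrt(2))) = (-1)**2/(sqrt(-162)) + 10/((-63*sqrt(2))) = 1/(9*I*sqrt(2)) + 10*(-sqrt(2)/126) = 1*(-I*sqrt(2)/18) - 5*sqrt(2)/63 = -I*sqrt(2)/18 - 5*sqrt(2)/63 = -5*sqrt(2)/63 - I*sqrt(2)/18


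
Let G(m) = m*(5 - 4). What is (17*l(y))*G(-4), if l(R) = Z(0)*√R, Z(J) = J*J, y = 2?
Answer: 0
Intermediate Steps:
Z(J) = J²
G(m) = m (G(m) = m*1 = m)
l(R) = 0 (l(R) = 0²*√R = 0*√R = 0)
(17*l(y))*G(-4) = (17*0)*(-4) = 0*(-4) = 0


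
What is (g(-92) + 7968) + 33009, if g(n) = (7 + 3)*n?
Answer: 40057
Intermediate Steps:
g(n) = 10*n
(g(-92) + 7968) + 33009 = (10*(-92) + 7968) + 33009 = (-920 + 7968) + 33009 = 7048 + 33009 = 40057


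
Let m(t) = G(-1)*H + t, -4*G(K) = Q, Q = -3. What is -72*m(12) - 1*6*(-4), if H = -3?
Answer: -678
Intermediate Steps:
G(K) = 3/4 (G(K) = -1/4*(-3) = 3/4)
m(t) = -9/4 + t (m(t) = (3/4)*(-3) + t = -9/4 + t)
-72*m(12) - 1*6*(-4) = -72*(-9/4 + 12) - 1*6*(-4) = -72*39/4 - 6*(-4) = -702 + 24 = -678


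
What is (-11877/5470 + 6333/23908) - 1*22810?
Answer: -1491633604703/65388380 ≈ -22812.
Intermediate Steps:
(-11877/5470 + 6333/23908) - 1*22810 = (-11877*1/5470 + 6333*(1/23908)) - 22810 = (-11877/5470 + 6333/23908) - 22810 = -124656903/65388380 - 22810 = -1491633604703/65388380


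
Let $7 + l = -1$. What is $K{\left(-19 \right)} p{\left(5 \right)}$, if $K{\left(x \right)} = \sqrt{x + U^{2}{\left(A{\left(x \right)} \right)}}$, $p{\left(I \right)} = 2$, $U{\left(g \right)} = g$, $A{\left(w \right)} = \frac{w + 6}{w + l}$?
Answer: $\frac{2 i \sqrt{13682}}{27} \approx 8.6644 i$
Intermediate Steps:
$l = -8$ ($l = -7 - 1 = -8$)
$A{\left(w \right)} = \frac{6 + w}{-8 + w}$ ($A{\left(w \right)} = \frac{w + 6}{w - 8} = \frac{6 + w}{-8 + w}$)
$K{\left(x \right)} = \sqrt{x + \frac{\left(6 + x\right)^{2}}{\left(-8 + x\right)^{2}}}$ ($K{\left(x \right)} = \sqrt{x + \left(\frac{6 + x}{-8 + x}\right)^{2}} = \sqrt{x + \frac{\left(6 + x\right)^{2}}{\left(-8 + x\right)^{2}}}$)
$K{\left(-19 \right)} p{\left(5 \right)} = \sqrt{-19 + \frac{\left(6 - 19\right)^{2}}{\left(-8 - 19\right)^{2}}} \cdot 2 = \sqrt{-19 + \frac{\left(-13\right)^{2}}{729}} \cdot 2 = \sqrt{-19 + \frac{1}{729} \cdot 169} \cdot 2 = \sqrt{-19 + \frac{169}{729}} \cdot 2 = \sqrt{- \frac{13682}{729}} \cdot 2 = \frac{i \sqrt{13682}}{27} \cdot 2 = \frac{2 i \sqrt{13682}}{27}$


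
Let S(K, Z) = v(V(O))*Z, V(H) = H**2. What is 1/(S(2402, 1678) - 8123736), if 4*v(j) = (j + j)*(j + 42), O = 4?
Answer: -1/7345144 ≈ -1.3614e-7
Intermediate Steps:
v(j) = j*(42 + j)/2 (v(j) = ((j + j)*(j + 42))/4 = ((2*j)*(42 + j))/4 = (2*j*(42 + j))/4 = j*(42 + j)/2)
S(K, Z) = 464*Z (S(K, Z) = ((1/2)*4**2*(42 + 4**2))*Z = ((1/2)*16*(42 + 16))*Z = ((1/2)*16*58)*Z = 464*Z)
1/(S(2402, 1678) - 8123736) = 1/(464*1678 - 8123736) = 1/(778592 - 8123736) = 1/(-7345144) = -1/7345144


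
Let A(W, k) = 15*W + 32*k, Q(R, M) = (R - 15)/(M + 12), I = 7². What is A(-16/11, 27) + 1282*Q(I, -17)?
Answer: -433148/55 ≈ -7875.4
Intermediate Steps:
I = 49
Q(R, M) = (-15 + R)/(12 + M)
A(-16/11, 27) + 1282*Q(I, -17) = (15*(-16/11) + 32*27) + 1282*((-15 + 49)/(12 - 17)) = (15*(-16*1/11) + 864) + 1282*(34/(-5)) = (15*(-16/11) + 864) + 1282*(-⅕*34) = (-240/11 + 864) + 1282*(-34/5) = 9264/11 - 43588/5 = -433148/55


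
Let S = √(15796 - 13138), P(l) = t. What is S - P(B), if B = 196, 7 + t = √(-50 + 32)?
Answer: 7 + √2658 - 3*I*√2 ≈ 58.556 - 4.2426*I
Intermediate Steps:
t = -7 + 3*I*√2 (t = -7 + √(-50 + 32) = -7 + √(-18) = -7 + 3*I*√2 ≈ -7.0 + 4.2426*I)
P(l) = -7 + 3*I*√2
S = √2658 ≈ 51.556
S - P(B) = √2658 - (-7 + 3*I*√2) = √2658 + (7 - 3*I*√2) = 7 + √2658 - 3*I*√2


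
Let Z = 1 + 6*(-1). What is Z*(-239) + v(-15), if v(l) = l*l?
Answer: 1420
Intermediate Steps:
v(l) = l²
Z = -5 (Z = 1 - 6 = -5)
Z*(-239) + v(-15) = -5*(-239) + (-15)² = 1195 + 225 = 1420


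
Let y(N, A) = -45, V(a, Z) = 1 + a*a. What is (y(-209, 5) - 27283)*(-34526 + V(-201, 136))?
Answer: -160579328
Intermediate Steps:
V(a, Z) = 1 + a²
(y(-209, 5) - 27283)*(-34526 + V(-201, 136)) = (-45 - 27283)*(-34526 + (1 + (-201)²)) = -27328*(-34526 + (1 + 40401)) = -27328*(-34526 + 40402) = -27328*5876 = -160579328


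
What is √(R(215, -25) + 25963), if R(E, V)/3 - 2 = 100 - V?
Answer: 2*√6586 ≈ 162.31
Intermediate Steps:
R(E, V) = 306 - 3*V (R(E, V) = 6 + 3*(100 - V) = 6 + (300 - 3*V) = 306 - 3*V)
√(R(215, -25) + 25963) = √((306 - 3*(-25)) + 25963) = √((306 + 75) + 25963) = √(381 + 25963) = √26344 = 2*√6586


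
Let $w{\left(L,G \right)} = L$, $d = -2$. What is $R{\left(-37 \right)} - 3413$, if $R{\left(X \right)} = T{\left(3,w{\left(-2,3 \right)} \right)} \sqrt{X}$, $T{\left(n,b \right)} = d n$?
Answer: $-3413 - 6 i \sqrt{37} \approx -3413.0 - 36.497 i$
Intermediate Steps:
$T{\left(n,b \right)} = - 2 n$
$R{\left(X \right)} = - 6 \sqrt{X}$ ($R{\left(X \right)} = \left(-2\right) 3 \sqrt{X} = - 6 \sqrt{X}$)
$R{\left(-37 \right)} - 3413 = - 6 \sqrt{-37} - 3413 = - 6 i \sqrt{37} - 3413 = -3413 - 6 i \sqrt{37}$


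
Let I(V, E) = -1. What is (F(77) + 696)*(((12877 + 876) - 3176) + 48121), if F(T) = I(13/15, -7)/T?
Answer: 3145684518/77 ≈ 4.0853e+7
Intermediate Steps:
F(T) = -1/T
(F(77) + 696)*(((12877 + 876) - 3176) + 48121) = (-1/77 + 696)*(((12877 + 876) - 3176) + 48121) = (-1*1/77 + 696)*((13753 - 3176) + 48121) = (-1/77 + 696)*(10577 + 48121) = (53591/77)*58698 = 3145684518/77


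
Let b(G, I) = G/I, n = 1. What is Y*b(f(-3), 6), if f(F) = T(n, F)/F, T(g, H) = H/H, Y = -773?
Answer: 773/18 ≈ 42.944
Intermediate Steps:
T(g, H) = 1
f(F) = 1/F
Y*b(f(-3), 6) = -773/((-3)*6) = -(-773)/(3*6) = -773*(-1/18) = 773/18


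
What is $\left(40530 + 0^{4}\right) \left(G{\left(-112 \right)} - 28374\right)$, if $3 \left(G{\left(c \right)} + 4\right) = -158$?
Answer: $-1152294920$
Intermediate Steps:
$G{\left(c \right)} = - \frac{170}{3}$ ($G{\left(c \right)} = -4 + \frac{1}{3} \left(-158\right) = -4 - \frac{158}{3} = - \frac{170}{3}$)
$\left(40530 + 0^{4}\right) \left(G{\left(-112 \right)} - 28374\right) = \left(40530 + 0^{4}\right) \left(- \frac{170}{3} - 28374\right) = \left(40530 + 0\right) \left(- \frac{85292}{3}\right) = 40530 \left(- \frac{85292}{3}\right) = -1152294920$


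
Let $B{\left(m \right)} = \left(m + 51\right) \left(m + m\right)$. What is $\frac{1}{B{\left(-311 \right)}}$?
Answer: $\frac{1}{161720} \approx 6.1835 \cdot 10^{-6}$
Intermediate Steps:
$B{\left(m \right)} = 2 m \left(51 + m\right)$ ($B{\left(m \right)} = \left(51 + m\right) 2 m = 2 m \left(51 + m\right)$)
$\frac{1}{B{\left(-311 \right)}} = \frac{1}{2 \left(-311\right) \left(51 - 311\right)} = \frac{1}{2 \left(-311\right) \left(-260\right)} = \frac{1}{161720}$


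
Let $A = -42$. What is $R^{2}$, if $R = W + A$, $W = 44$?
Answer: $4$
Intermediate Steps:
$R = 2$ ($R = 44 - 42 = 2$)
$R^{2} = 2^{2} = 4$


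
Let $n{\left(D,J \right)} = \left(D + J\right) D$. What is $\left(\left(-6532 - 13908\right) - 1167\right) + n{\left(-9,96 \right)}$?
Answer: $-22390$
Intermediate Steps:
$n{\left(D,J \right)} = D \left(D + J\right)$
$\left(\left(-6532 - 13908\right) - 1167\right) + n{\left(-9,96 \right)} = \left(\left(-6532 - 13908\right) - 1167\right) - 9 \left(-9 + 96\right) = \left(-20440 - 1167\right) - 783 = -21607 - 783 = -22390$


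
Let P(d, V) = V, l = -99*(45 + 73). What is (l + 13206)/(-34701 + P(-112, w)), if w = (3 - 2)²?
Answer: -381/8675 ≈ -0.043919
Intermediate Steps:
w = 1 (w = 1² = 1)
l = -11682 (l = -99*118 = -11682)
(l + 13206)/(-34701 + P(-112, w)) = (-11682 + 13206)/(-34701 + 1) = 1524/(-34700) = 1524*(-1/34700) = -381/8675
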